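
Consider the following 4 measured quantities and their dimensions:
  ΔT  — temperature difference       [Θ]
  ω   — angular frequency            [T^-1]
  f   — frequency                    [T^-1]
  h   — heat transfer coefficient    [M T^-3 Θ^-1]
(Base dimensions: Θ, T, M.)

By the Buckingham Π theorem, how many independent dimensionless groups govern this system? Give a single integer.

Write exponents as rows Θ,T,M / cols ΔT,ω,f,h:
  Θ: [ 1  0  0 -1]
  T: [ 0 -1 -1 -3]
  M: [ 0  0  0  1]
RREF → pivots at {ΔT,ω,h} ⇒ r = 3
n=4, r=3 ⇒ 1 dimensionless group

1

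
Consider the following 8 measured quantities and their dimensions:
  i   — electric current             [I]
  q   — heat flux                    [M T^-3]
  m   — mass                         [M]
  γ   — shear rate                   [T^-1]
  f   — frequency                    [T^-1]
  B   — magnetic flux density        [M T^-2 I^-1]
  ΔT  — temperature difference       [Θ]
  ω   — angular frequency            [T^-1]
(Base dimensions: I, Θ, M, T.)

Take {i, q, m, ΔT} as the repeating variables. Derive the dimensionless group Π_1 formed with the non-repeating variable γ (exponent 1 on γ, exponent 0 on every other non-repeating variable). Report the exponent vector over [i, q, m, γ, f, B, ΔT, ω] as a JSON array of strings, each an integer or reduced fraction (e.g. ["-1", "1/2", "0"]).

Dimensional matrix (I×Θ×M×T by i×q×m×γ×f×B×ΔT×ω):
  I: [ 1  0  0  0  0 -1  0  0]
  Θ: [ 0  0  0  0  0  0  1  0]
  M: [ 0  1  1  0  0  1  0  0]
  T: [ 0 -3  0 -1 -1 -2  0 -1]
RREF → pivots at {i,q,m,ΔT} ⇒ r = 4
Repeat: i,q,m,ΔT; free: γ,f,B,ω
RREF:
  r0: [   1    0    0    0    0   -1    0    0]
  r1: [   0    1    0  1/3  1/3  2/3    0  1/3]
  r2: [   0    0    1 -1/3 -1/3  1/3    0 -1/3]
  r3: [   0    0    0    0    0    0    1    0]
Fix exponent of γ at 1, f at 0, B at 0, ω at 0; solve each RREF row for its pivot's exponent:
  r0: exp(i) + (0)·1 = 0 ⇒ exp(i) = 0
  r1: exp(q) + (1/3)·1 = 0 ⇒ exp(q) = -1/3
  r2: exp(m) + (-1/3)·1 = 0 ⇒ exp(m) = 1/3
  r3: exp(ΔT) + (0)·1 = 0 ⇒ exp(ΔT) = 0
Π_1 = q^(-1/3) · m^(1/3) · γ

["0", "-1/3", "1/3", "1", "0", "0", "0", "0"]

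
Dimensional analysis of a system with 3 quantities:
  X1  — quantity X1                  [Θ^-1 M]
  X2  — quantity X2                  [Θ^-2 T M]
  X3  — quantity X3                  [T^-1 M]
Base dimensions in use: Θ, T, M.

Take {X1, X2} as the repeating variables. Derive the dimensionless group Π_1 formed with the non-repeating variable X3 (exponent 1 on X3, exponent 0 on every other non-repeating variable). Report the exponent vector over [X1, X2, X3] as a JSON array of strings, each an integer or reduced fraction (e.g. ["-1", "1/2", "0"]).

Dimensional matrix (Θ×T×M by X1×X2×X3):
  Θ: [-1 -2  0]
  T: [ 0  1 -1]
  M: [ 1  1  1]
Row reduction gives pivot columns X1,X2; rank = 2
Pivot set = {X1,X2}, free = {X3}
RREF:
  r0: [   1    0    2]
  r1: [   0    1   -1]
  r2: [   0    0    0]
Fix exponent of X3 at 1; solve each RREF row for its pivot's exponent:
  r0: exp(X1) + (2)·1 = 0 ⇒ exp(X1) = -2
  r1: exp(X2) + (-1)·1 = 0 ⇒ exp(X2) = 1
Π_1 = X1^-2 · X2 · X3

["-2", "1", "1"]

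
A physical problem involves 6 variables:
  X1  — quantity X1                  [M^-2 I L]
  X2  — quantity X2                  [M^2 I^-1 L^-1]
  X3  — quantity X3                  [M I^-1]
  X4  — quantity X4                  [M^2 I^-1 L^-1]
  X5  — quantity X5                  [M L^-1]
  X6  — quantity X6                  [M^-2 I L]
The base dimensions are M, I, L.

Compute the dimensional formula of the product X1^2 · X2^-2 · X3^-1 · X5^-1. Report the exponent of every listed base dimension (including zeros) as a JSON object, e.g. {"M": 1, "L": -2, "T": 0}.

Dimensional matrix (M×I×L by X1×X2×X3×X4×X5×X6):
  M: [-2  2  1  2  1 -2]
  I: [ 1 -1 -1 -1  0  1]
  L: [ 1 -1  0 -1 -1  1]
  [M]: (2)·-2+(-2)·2+(-1)·1+(-1)·1 = -10
  [I]: (2)·1+(-2)·-1+(-1)·-1+(-1)·0 = 5
  [L]: (2)·1+(-2)·-1+(-1)·0+(-1)·-1 = 5
⇒ M^-10 I^5 L^5

{"M": -10, "I": 5, "L": 5}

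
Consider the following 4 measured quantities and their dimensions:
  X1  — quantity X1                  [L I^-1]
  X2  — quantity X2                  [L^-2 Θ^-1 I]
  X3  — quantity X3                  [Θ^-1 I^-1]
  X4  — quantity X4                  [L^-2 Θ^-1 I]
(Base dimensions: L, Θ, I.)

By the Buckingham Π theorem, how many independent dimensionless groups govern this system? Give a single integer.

2

Exponent matrix [L,Θ,I] × [X1,X2,X3,X4]:
  L: [ 1 -2  0 -2]
  Θ: [ 0 -1 -1 -1]
  I: [-1  1 -1  1]
RREF → pivots at {X1,X2} ⇒ r = 2
n=4, r=2 ⇒ 2 dimensionless groups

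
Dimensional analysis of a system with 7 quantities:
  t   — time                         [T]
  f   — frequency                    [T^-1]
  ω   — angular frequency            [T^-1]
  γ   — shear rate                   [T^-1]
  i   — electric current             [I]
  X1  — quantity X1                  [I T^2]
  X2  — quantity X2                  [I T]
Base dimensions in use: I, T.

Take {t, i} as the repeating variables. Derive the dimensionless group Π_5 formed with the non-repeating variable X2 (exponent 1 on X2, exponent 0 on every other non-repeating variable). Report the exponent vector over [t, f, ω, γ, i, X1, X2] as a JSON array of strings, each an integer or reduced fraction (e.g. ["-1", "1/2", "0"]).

Exponent matrix [I,T] × [t,f,ω,γ,i,X1,X2]:
  I: [ 0  0  0  0  1  1  1]
  T: [ 1 -1 -1 -1  0  2  1]
Echelon form has 2 nonzero rows (pivots: t,i)
Pivot set = {t,i}, free = {f,ω,γ,X1,X2}
RREF:
  r0: [   1   -1   -1   -1    0    2    1]
  r1: [   0    0    0    0    1    1    1]
Fix exponent of X2 at 1, f at 0, ω at 0, γ at 0, X1 at 0; solve each RREF row for its pivot's exponent:
  r0: exp(t) + (1)·1 = 0 ⇒ exp(t) = -1
  r1: exp(i) + (1)·1 = 0 ⇒ exp(i) = -1
Π_5 = t^-1 · i^-1 · X2

["-1", "0", "0", "0", "-1", "0", "1"]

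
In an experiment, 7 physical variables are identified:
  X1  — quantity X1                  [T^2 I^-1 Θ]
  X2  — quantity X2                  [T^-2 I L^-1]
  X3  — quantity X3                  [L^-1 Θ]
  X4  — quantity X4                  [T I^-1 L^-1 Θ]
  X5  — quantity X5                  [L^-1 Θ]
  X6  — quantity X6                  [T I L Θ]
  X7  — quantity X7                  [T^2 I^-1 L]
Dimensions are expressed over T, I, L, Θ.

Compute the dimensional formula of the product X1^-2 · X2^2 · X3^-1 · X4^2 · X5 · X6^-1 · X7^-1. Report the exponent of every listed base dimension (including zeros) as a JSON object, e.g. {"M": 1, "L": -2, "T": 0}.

Exponent matrix [T,I,L,Θ] × [X1,X2,X3,X4,X5,X6,X7]:
  T: [ 2 -2  0  1  0  1  2]
  I: [-1  1  0 -1  0  1 -1]
  L: [ 0 -1 -1 -1 -1  1  1]
  Θ: [ 1  0  1  1  1  1  0]
  [T]: (-2)·2+(2)·-2+(-1)·0+(2)·1+(1)·0+(-1)·1+(-1)·2 = -9
  [I]: (-2)·-1+(2)·1+(-1)·0+(2)·-1+(1)·0+(-1)·1+(-1)·-1 = 2
  [L]: (-2)·0+(2)·-1+(-1)·-1+(2)·-1+(1)·-1+(-1)·1+(-1)·1 = -6
  [Θ]: (-2)·1+(2)·0+(-1)·1+(2)·1+(1)·1+(-1)·1+(-1)·0 = -1
⇒ T^-9 I^2 L^-6 Θ^-1

{"T": -9, "I": 2, "L": -6, "Θ": -1}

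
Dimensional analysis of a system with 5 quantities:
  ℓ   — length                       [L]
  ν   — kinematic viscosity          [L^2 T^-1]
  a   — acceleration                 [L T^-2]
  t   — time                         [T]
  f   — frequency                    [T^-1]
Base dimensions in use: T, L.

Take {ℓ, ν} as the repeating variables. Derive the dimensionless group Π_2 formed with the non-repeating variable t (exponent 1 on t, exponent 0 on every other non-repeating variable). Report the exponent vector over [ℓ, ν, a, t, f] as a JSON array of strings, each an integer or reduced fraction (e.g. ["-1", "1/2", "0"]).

Dimensional matrix (T×L by ℓ×ν×a×t×f):
  T: [ 0 -1 -2  1 -1]
  L: [ 1  2  1  0  0]
Row reduction gives pivot columns ℓ,ν; rank = 2
Pivot set = {ℓ,ν}, free = {a,t,f}
RREF:
  r0: [   1    0   -3    2   -2]
  r1: [   0    1    2   -1    1]
Fix exponent of t at 1, a at 0, f at 0; solve each RREF row for its pivot's exponent:
  r0: exp(ℓ) + (2)·1 = 0 ⇒ exp(ℓ) = -2
  r1: exp(ν) + (-1)·1 = 0 ⇒ exp(ν) = 1
Π_2 = ℓ^-2 · ν · t

["-2", "1", "0", "1", "0"]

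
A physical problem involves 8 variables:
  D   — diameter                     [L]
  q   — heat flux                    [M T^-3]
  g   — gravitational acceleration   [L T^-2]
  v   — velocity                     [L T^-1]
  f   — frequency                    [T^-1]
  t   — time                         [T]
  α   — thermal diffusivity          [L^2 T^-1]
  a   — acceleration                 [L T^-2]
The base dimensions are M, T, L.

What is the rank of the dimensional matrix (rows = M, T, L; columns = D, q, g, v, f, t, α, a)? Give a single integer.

Exponent matrix [M,T,L] × [D,q,g,v,f,t,α,a]:
  M: [ 0  1  0  0  0  0  0  0]
  T: [ 0 -3 -2 -1 -1  1 -1 -2]
  L: [ 1  0  1  1  0  0  2  1]
Echelon form has 3 nonzero rows (pivots: D,q,g)

3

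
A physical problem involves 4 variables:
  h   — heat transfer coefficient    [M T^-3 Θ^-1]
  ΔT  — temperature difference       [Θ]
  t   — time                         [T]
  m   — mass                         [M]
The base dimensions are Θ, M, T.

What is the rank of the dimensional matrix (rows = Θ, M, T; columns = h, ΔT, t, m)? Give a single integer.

3

Exponent matrix [Θ,M,T] × [h,ΔT,t,m]:
  Θ: [-1  1  0  0]
  M: [ 1  0  0  1]
  T: [-3  0  1  0]
Row reduction gives pivot columns h,ΔT,t; rank = 3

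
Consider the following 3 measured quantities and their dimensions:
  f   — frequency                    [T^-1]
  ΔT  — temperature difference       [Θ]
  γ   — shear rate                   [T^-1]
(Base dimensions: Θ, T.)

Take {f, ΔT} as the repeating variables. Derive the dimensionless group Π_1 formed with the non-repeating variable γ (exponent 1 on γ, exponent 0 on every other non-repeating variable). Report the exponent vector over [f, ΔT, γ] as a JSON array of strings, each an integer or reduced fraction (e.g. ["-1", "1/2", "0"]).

["-1", "0", "1"]

Write exponents as rows Θ,T / cols f,ΔT,γ:
  Θ: [ 0  1  0]
  T: [-1  0 -1]
RREF → pivots at {f,ΔT} ⇒ r = 2
Pivot set = {f,ΔT}, free = {γ}
RREF:
  r0: [   1    0    1]
  r1: [   0    1    0]
Fix exponent of γ at 1; solve each RREF row for its pivot's exponent:
  r0: exp(f) + (1)·1 = 0 ⇒ exp(f) = -1
  r1: exp(ΔT) + (0)·1 = 0 ⇒ exp(ΔT) = 0
Π_1 = f^-1 · γ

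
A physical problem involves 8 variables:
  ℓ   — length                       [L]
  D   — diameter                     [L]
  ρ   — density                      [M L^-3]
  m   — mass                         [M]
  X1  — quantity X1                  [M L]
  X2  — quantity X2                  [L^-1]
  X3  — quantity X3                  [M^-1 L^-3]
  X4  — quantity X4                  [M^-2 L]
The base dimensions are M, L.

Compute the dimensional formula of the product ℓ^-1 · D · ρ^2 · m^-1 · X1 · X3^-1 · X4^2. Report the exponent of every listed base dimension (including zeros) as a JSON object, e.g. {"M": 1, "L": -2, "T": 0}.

{"M": -1, "L": 0}

Write exponents as rows M,L / cols ℓ,D,ρ,m,X1,X2,X3,X4:
  M: [ 0  0  1  1  1  0 -1 -2]
  L: [ 1  1 -3  0  1 -1 -3  1]
  [M]: (-1)·0+(1)·0+(2)·1+(-1)·1+(1)·1+(-1)·-1+(2)·-2 = -1
  [L]: (-1)·1+(1)·1+(2)·-3+(-1)·0+(1)·1+(-1)·-3+(2)·1 = 0
⇒ M^-1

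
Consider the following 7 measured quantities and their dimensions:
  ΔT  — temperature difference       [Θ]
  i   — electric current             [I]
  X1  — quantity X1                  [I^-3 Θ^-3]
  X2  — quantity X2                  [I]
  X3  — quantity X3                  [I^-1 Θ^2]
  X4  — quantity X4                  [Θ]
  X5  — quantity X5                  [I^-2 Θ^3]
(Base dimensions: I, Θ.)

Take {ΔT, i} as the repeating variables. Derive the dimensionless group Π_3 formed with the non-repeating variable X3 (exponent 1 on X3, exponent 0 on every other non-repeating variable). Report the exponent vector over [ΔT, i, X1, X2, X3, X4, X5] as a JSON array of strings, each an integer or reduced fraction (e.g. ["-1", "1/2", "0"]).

["-2", "1", "0", "0", "1", "0", "0"]

Write exponents as rows I,Θ / cols ΔT,i,X1,X2,X3,X4,X5:
  I: [ 0  1 -3  1 -1  0 -2]
  Θ: [ 1  0 -3  0  2  1  3]
Echelon form has 2 nonzero rows (pivots: ΔT,i)
Repeat: ΔT,i; free: X1,X2,X3,X4,X5
RREF:
  r0: [   1    0   -3    0    2    1    3]
  r1: [   0    1   -3    1   -1    0   -2]
Fix exponent of X3 at 1, X1 at 0, X2 at 0, X4 at 0, X5 at 0; solve each RREF row for its pivot's exponent:
  r0: exp(ΔT) + (2)·1 = 0 ⇒ exp(ΔT) = -2
  r1: exp(i) + (-1)·1 = 0 ⇒ exp(i) = 1
Π_3 = ΔT^-2 · i · X3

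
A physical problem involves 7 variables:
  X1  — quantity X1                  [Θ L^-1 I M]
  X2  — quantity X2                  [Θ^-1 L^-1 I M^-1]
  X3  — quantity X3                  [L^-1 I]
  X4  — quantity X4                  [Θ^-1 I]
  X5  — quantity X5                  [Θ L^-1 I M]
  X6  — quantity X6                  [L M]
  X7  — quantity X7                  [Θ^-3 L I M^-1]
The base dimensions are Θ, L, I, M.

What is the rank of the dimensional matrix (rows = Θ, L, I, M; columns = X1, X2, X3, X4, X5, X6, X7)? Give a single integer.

3

Exponent matrix [Θ,L,I,M] × [X1,X2,X3,X4,X5,X6,X7]:
  Θ: [ 1 -1  0 -1  1  0 -3]
  L: [-1 -1 -1  0 -1  1  1]
  I: [ 1  1  1  1  1  0  1]
  M: [ 1 -1  0  0  1  1 -1]
Echelon form has 3 nonzero rows (pivots: X1,X2,X4)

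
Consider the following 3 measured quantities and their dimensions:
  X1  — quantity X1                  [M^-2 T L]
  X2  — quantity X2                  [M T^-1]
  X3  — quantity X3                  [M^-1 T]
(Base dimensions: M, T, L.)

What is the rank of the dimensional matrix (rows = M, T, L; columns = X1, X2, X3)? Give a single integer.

2

Write exponents as rows M,T,L / cols X1,X2,X3:
  M: [-2  1 -1]
  T: [ 1 -1  1]
  L: [ 1  0  0]
Echelon form has 2 nonzero rows (pivots: X1,X2)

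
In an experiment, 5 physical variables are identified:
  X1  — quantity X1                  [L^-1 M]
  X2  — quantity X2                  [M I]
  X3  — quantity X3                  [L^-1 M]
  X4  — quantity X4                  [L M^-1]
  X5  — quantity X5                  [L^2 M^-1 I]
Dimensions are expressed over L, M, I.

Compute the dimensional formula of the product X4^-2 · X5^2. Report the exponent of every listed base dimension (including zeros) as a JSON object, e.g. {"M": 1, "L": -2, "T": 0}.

{"L": 2, "M": 0, "I": 2}

Dimensional matrix (L×M×I by X1×X2×X3×X4×X5):
  L: [-1  0 -1  1  2]
  M: [ 1  1  1 -1 -1]
  I: [ 0  1  0  0  1]
  [L]: (-2)·1+(2)·2 = 2
  [M]: (-2)·-1+(2)·-1 = 0
  [I]: (-2)·0+(2)·1 = 2
⇒ L^2 I^2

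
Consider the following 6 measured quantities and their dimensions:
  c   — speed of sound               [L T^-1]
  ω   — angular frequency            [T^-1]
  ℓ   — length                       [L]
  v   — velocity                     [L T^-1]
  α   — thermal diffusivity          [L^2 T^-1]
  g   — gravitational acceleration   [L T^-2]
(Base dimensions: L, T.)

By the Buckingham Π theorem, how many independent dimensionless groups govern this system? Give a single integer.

Exponent matrix [L,T] × [c,ω,ℓ,v,α,g]:
  L: [ 1  0  1  1  2  1]
  T: [-1 -1  0 -1 -1 -2]
RREF → pivots at {c,ω} ⇒ r = 2
n=6, r=2 ⇒ 4 dimensionless groups

4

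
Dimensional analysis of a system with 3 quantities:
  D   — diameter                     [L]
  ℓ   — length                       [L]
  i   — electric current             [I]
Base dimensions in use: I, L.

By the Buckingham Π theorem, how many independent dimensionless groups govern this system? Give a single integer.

Dimensional matrix (I×L by D×ℓ×i):
  I: [ 0  0  1]
  L: [ 1  1  0]
Echelon form has 2 nonzero rows (pivots: D,i)
n=3, r=2 ⇒ 1 dimensionless group

1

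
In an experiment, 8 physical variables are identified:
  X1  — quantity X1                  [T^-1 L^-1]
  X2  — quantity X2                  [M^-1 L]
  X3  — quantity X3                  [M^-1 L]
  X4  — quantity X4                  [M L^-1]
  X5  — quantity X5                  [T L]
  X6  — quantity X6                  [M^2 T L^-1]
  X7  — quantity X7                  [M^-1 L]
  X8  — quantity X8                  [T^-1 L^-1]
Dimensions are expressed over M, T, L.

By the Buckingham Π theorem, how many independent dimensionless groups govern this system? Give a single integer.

Exponent matrix [M,T,L] × [X1,X2,X3,X4,X5,X6,X7,X8]:
  M: [ 0 -1 -1  1  0  2 -1  0]
  T: [-1  0  0  0  1  1  0 -1]
  L: [-1  1  1 -1  1 -1  1 -1]
Echelon form has 2 nonzero rows (pivots: X1,X2)
n=8, r=2 ⇒ 6 dimensionless groups

6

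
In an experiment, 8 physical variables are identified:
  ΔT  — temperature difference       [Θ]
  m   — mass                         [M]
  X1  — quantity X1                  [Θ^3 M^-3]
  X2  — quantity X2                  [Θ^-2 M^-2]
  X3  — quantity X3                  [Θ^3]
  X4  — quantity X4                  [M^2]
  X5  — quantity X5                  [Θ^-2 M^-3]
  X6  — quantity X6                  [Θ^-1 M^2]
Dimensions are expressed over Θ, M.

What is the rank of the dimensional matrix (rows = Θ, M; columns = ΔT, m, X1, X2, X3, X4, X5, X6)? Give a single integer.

2

Write exponents as rows Θ,M / cols ΔT,m,X1,X2,X3,X4,X5,X6:
  Θ: [ 1  0  3 -2  3  0 -2 -1]
  M: [ 0  1 -3 -2  0  2 -3  2]
RREF → pivots at {ΔT,m} ⇒ r = 2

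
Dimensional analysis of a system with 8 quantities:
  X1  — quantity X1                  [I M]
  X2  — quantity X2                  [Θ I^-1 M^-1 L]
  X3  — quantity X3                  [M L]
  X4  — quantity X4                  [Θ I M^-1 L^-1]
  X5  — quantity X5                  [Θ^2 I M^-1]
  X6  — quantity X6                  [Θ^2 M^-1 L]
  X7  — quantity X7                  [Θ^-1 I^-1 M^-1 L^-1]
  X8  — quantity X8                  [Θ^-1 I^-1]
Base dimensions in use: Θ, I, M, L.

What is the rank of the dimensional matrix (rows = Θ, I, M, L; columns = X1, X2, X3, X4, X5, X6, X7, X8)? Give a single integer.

3

Write exponents as rows Θ,I,M,L / cols X1,X2,X3,X4,X5,X6,X7,X8:
  Θ: [ 0  1  0  1  2  2 -1 -1]
  I: [ 1 -1  0  1  1  0 -1 -1]
  M: [ 1 -1  1 -1 -1 -1 -1  0]
  L: [ 0  1  1 -1  0  1 -1  0]
Echelon form has 3 nonzero rows (pivots: X1,X2,X3)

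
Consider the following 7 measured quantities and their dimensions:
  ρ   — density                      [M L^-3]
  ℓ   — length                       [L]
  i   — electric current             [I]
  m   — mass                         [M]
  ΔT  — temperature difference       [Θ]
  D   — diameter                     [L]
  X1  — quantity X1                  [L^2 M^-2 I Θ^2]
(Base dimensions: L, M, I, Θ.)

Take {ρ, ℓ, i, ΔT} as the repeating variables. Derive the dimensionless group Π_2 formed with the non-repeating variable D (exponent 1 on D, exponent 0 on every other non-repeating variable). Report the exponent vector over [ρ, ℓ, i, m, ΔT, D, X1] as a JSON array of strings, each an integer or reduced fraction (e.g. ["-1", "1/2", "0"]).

["0", "-1", "0", "0", "0", "1", "0"]

Dimensional matrix (L×M×I×Θ by ρ×ℓ×i×m×ΔT×D×X1):
  L: [-3  1  0  0  0  1  2]
  M: [ 1  0  0  1  0  0 -2]
  I: [ 0  0  1  0  0  0  1]
  Θ: [ 0  0  0  0  1  0  2]
Row reduction gives pivot columns ρ,ℓ,i,ΔT; rank = 4
Repeat: ρ,ℓ,i,ΔT; free: m,D,X1
RREF:
  r0: [   1    0    0    1    0    0   -2]
  r1: [   0    1    0    3    0    1   -4]
  r2: [   0    0    1    0    0    0    1]
  r3: [   0    0    0    0    1    0    2]
Fix exponent of D at 1, m at 0, X1 at 0; solve each RREF row for its pivot's exponent:
  r0: exp(ρ) + (0)·1 = 0 ⇒ exp(ρ) = 0
  r1: exp(ℓ) + (1)·1 = 0 ⇒ exp(ℓ) = -1
  r2: exp(i) + (0)·1 = 0 ⇒ exp(i) = 0
  r3: exp(ΔT) + (0)·1 = 0 ⇒ exp(ΔT) = 0
Π_2 = ℓ^-1 · D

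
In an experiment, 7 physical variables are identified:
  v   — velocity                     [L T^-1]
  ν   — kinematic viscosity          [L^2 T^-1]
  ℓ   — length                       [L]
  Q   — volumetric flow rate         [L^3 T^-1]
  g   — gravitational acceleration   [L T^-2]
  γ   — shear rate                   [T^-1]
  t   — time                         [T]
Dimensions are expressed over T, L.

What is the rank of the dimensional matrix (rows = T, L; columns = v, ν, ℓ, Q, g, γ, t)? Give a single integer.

2

Exponent matrix [T,L] × [v,ν,ℓ,Q,g,γ,t]:
  T: [-1 -1  0 -1 -2 -1  1]
  L: [ 1  2  1  3  1  0  0]
RREF → pivots at {v,ν} ⇒ r = 2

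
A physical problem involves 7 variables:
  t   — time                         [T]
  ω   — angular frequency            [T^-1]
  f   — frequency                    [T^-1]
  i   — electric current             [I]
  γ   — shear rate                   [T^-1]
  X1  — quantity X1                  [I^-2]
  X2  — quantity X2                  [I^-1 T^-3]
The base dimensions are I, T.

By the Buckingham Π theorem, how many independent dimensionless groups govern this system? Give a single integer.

Write exponents as rows I,T / cols t,ω,f,i,γ,X1,X2:
  I: [ 0  0  0  1  0 -2 -1]
  T: [ 1 -1 -1  0 -1  0 -3]
Echelon form has 2 nonzero rows (pivots: t,i)
Π count = n − r = 7 − 2 = 5

5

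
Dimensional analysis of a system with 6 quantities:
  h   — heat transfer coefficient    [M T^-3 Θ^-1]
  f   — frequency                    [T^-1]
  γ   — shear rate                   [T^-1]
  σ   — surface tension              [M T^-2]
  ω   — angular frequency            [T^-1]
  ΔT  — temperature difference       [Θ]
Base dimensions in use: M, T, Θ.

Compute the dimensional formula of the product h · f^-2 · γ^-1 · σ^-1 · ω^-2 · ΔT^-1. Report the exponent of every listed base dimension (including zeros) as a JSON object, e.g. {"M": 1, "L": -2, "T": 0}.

Exponent matrix [M,T,Θ] × [h,f,γ,σ,ω,ΔT]:
  M: [ 1  0  0  1  0  0]
  T: [-3 -1 -1 -2 -1  0]
  Θ: [-1  0  0  0  0  1]
  [M]: (1)·1+(-2)·0+(-1)·0+(-1)·1+(-2)·0+(-1)·0 = 0
  [T]: (1)·-3+(-2)·-1+(-1)·-1+(-1)·-2+(-2)·-1+(-1)·0 = 4
  [Θ]: (1)·-1+(-2)·0+(-1)·0+(-1)·0+(-2)·0+(-1)·1 = -2
⇒ T^4 Θ^-2

{"M": 0, "T": 4, "Θ": -2}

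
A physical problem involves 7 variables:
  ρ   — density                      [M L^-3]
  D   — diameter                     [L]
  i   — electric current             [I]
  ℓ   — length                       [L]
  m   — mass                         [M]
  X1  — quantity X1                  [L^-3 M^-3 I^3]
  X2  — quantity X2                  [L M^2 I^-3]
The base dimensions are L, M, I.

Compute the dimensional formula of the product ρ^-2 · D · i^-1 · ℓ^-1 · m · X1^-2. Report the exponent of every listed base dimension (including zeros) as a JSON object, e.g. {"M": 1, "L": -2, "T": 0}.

{"L": 12, "M": 5, "I": -7}

Exponent matrix [L,M,I] × [ρ,D,i,ℓ,m,X1,X2]:
  L: [-3  1  0  1  0 -3  1]
  M: [ 1  0  0  0  1 -3  2]
  I: [ 0  0  1  0  0  3 -3]
  [L]: (-2)·-3+(1)·1+(-1)·0+(-1)·1+(1)·0+(-2)·-3 = 12
  [M]: (-2)·1+(1)·0+(-1)·0+(-1)·0+(1)·1+(-2)·-3 = 5
  [I]: (-2)·0+(1)·0+(-1)·1+(-1)·0+(1)·0+(-2)·3 = -7
⇒ L^12 M^5 I^-7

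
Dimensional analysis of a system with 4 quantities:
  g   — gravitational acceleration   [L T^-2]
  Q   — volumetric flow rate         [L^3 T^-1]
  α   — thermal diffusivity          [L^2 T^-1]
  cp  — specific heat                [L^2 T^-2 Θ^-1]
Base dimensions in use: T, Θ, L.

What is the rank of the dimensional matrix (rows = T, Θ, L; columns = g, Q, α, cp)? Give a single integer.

3

Exponent matrix [T,Θ,L] × [g,Q,α,cp]:
  T: [-2 -1 -1 -2]
  Θ: [ 0  0  0 -1]
  L: [ 1  3  2  2]
Row reduction gives pivot columns g,Q,cp; rank = 3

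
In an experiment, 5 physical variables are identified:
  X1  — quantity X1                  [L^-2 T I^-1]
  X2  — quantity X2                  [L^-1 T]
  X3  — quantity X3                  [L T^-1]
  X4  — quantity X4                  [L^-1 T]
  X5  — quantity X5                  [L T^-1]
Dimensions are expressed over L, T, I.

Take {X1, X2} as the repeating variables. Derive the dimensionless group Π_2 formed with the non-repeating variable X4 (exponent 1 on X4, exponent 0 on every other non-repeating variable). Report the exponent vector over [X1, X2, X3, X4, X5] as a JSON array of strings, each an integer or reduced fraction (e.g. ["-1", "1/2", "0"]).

Write exponents as rows L,T,I / cols X1,X2,X3,X4,X5:
  L: [-2 -1  1 -1  1]
  T: [ 1  1 -1  1 -1]
  I: [-1  0  0  0  0]
Row reduction gives pivot columns X1,X2; rank = 2
Pivot set = {X1,X2}, free = {X3,X4,X5}
RREF:
  r0: [   1    0    0    0    0]
  r1: [   0    1   -1    1   -1]
  r2: [   0    0    0    0    0]
Fix exponent of X4 at 1, X3 at 0, X5 at 0; solve each RREF row for its pivot's exponent:
  r0: exp(X1) + (0)·1 = 0 ⇒ exp(X1) = 0
  r1: exp(X2) + (1)·1 = 0 ⇒ exp(X2) = -1
Π_2 = X2^-1 · X4

["0", "-1", "0", "1", "0"]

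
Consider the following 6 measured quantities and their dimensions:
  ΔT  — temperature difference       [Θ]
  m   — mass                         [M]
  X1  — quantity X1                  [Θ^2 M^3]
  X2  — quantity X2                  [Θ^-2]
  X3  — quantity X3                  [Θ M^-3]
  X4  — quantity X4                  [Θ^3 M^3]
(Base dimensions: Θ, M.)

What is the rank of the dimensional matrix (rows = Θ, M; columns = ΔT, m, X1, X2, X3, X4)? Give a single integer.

Write exponents as rows Θ,M / cols ΔT,m,X1,X2,X3,X4:
  Θ: [ 1  0  2 -2  1  3]
  M: [ 0  1  3  0 -3  3]
RREF → pivots at {ΔT,m} ⇒ r = 2

2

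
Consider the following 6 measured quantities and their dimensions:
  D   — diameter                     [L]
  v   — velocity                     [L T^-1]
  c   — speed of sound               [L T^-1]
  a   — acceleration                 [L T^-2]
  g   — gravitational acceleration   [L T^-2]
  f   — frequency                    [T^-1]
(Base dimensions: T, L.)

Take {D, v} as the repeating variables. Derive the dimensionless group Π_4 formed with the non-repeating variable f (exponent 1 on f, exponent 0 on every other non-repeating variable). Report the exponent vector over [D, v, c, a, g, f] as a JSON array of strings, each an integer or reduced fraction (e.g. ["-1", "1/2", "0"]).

Dimensional matrix (T×L by D×v×c×a×g×f):
  T: [ 0 -1 -1 -2 -2 -1]
  L: [ 1  1  1  1  1  0]
RREF → pivots at {D,v} ⇒ r = 2
Repeat: D,v; free: c,a,g,f
RREF:
  r0: [   1    0    0   -1   -1   -1]
  r1: [   0    1    1    2    2    1]
Fix exponent of f at 1, c at 0, a at 0, g at 0; solve each RREF row for its pivot's exponent:
  r0: exp(D) + (-1)·1 = 0 ⇒ exp(D) = 1
  r1: exp(v) + (1)·1 = 0 ⇒ exp(v) = -1
Π_4 = D · v^-1 · f

["1", "-1", "0", "0", "0", "1"]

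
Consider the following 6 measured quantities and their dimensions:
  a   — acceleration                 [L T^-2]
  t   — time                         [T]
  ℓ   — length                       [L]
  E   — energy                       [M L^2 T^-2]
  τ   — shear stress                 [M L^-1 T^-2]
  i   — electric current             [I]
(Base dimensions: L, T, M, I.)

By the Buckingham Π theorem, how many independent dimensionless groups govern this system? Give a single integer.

Exponent matrix [L,T,M,I] × [a,t,ℓ,E,τ,i]:
  L: [ 1  0  1  2 -1  0]
  T: [-2  1  0 -2 -2  0]
  M: [ 0  0  0  1  1  0]
  I: [ 0  0  0  0  0  1]
Row reduction gives pivot columns a,t,E,i; rank = 4
Π count = n − r = 6 − 4 = 2

2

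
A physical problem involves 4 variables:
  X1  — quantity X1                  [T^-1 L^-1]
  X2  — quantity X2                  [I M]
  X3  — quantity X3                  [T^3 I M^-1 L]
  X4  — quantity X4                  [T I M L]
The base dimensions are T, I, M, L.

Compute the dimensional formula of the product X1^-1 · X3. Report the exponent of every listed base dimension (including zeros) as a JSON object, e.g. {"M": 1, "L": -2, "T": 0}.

{"T": 4, "I": 1, "M": -1, "L": 2}

Write exponents as rows T,I,M,L / cols X1,X2,X3,X4:
  T: [-1  0  3  1]
  I: [ 0  1  1  1]
  M: [ 0  1 -1  1]
  L: [-1  0  1  1]
  [T]: (-1)·-1+(1)·3 = 4
  [I]: (-1)·0+(1)·1 = 1
  [M]: (-1)·0+(1)·-1 = -1
  [L]: (-1)·-1+(1)·1 = 2
⇒ T^4 I M^-1 L^2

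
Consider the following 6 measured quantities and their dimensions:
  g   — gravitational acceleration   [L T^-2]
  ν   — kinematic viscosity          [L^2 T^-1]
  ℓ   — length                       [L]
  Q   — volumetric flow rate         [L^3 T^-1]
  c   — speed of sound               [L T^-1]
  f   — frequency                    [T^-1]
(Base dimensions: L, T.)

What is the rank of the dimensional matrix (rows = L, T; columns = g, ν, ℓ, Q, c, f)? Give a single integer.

2

Write exponents as rows L,T / cols g,ν,ℓ,Q,c,f:
  L: [ 1  2  1  3  1  0]
  T: [-2 -1  0 -1 -1 -1]
Echelon form has 2 nonzero rows (pivots: g,ν)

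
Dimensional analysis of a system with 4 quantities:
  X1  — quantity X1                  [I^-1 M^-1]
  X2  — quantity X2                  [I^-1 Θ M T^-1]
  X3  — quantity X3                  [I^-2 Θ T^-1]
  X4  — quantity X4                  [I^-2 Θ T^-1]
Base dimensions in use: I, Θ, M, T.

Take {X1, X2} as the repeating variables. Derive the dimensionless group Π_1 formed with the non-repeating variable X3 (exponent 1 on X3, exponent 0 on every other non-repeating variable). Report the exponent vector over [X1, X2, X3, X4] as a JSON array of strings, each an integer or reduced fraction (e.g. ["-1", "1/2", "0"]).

Exponent matrix [I,Θ,M,T] × [X1,X2,X3,X4]:
  I: [-1 -1 -2 -2]
  Θ: [ 0  1  1  1]
  M: [-1  1  0  0]
  T: [ 0 -1 -1 -1]
RREF → pivots at {X1,X2} ⇒ r = 2
Pivot set = {X1,X2}, free = {X3,X4}
RREF:
  r0: [   1    0    1    1]
  r1: [   0    1    1    1]
  r2: [   0    0    0    0]
  r3: [   0    0    0    0]
Fix exponent of X3 at 1, X4 at 0; solve each RREF row for its pivot's exponent:
  r0: exp(X1) + (1)·1 = 0 ⇒ exp(X1) = -1
  r1: exp(X2) + (1)·1 = 0 ⇒ exp(X2) = -1
Π_1 = X1^-1 · X2^-1 · X3

["-1", "-1", "1", "0"]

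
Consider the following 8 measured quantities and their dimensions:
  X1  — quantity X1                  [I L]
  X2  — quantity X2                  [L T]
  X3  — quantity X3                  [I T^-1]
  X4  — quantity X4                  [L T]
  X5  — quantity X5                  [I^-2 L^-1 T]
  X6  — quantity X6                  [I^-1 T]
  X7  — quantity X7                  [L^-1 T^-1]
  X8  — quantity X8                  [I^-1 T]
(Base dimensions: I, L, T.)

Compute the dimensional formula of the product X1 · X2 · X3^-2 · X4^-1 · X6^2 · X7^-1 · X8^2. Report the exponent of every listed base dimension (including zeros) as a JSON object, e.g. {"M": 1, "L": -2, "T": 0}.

{"I": -5, "L": 2, "T": 7}

Write exponents as rows I,L,T / cols X1,X2,X3,X4,X5,X6,X7,X8:
  I: [ 1  0  1  0 -2 -1  0 -1]
  L: [ 1  1  0  1 -1  0 -1  0]
  T: [ 0  1 -1  1  1  1 -1  1]
  [I]: (1)·1+(1)·0+(-2)·1+(-1)·0+(2)·-1+(-1)·0+(2)·-1 = -5
  [L]: (1)·1+(1)·1+(-2)·0+(-1)·1+(2)·0+(-1)·-1+(2)·0 = 2
  [T]: (1)·0+(1)·1+(-2)·-1+(-1)·1+(2)·1+(-1)·-1+(2)·1 = 7
⇒ I^-5 L^2 T^7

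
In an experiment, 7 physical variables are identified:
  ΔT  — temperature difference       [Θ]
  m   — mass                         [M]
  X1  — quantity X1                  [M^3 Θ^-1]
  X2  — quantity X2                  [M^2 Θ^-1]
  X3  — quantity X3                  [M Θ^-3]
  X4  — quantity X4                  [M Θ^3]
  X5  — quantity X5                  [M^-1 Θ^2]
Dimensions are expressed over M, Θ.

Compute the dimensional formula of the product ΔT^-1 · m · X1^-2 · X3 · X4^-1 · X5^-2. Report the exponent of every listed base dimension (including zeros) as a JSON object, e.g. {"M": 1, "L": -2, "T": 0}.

{"M": -3, "Θ": -9}

Write exponents as rows M,Θ / cols ΔT,m,X1,X2,X3,X4,X5:
  M: [ 0  1  3  2  1  1 -1]
  Θ: [ 1  0 -1 -1 -3  3  2]
  [M]: (-1)·0+(1)·1+(-2)·3+(1)·1+(-1)·1+(-2)·-1 = -3
  [Θ]: (-1)·1+(1)·0+(-2)·-1+(1)·-3+(-1)·3+(-2)·2 = -9
⇒ M^-3 Θ^-9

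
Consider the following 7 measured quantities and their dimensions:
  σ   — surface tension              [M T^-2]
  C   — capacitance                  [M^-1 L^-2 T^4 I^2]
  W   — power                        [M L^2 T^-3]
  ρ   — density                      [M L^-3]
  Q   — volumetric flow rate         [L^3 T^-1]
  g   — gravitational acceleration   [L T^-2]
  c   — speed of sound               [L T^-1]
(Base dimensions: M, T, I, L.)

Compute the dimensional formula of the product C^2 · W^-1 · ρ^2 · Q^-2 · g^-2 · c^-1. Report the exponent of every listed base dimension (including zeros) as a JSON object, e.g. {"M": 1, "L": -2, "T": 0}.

{"M": -1, "T": 18, "I": 4, "L": -21}

Exponent matrix [M,T,I,L] × [σ,C,W,ρ,Q,g,c]:
  M: [ 1 -1  1  1  0  0  0]
  T: [-2  4 -3  0 -1 -2 -1]
  I: [ 0  2  0  0  0  0  0]
  L: [ 0 -2  2 -3  3  1  1]
  [M]: (2)·-1+(-1)·1+(2)·1+(-2)·0+(-2)·0+(-1)·0 = -1
  [T]: (2)·4+(-1)·-3+(2)·0+(-2)·-1+(-2)·-2+(-1)·-1 = 18
  [I]: (2)·2+(-1)·0+(2)·0+(-2)·0+(-2)·0+(-1)·0 = 4
  [L]: (2)·-2+(-1)·2+(2)·-3+(-2)·3+(-2)·1+(-1)·1 = -21
⇒ M^-1 T^18 I^4 L^-21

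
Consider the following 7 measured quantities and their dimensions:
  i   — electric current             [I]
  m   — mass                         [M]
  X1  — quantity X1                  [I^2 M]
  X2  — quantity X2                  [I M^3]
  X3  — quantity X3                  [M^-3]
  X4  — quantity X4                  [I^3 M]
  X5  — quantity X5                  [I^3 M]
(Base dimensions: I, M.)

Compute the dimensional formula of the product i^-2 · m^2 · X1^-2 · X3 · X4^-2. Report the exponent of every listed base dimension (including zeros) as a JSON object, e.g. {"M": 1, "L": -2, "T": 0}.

{"I": -12, "M": -5}

Write exponents as rows I,M / cols i,m,X1,X2,X3,X4,X5:
  I: [ 1  0  2  1  0  3  3]
  M: [ 0  1  1  3 -3  1  1]
  [I]: (-2)·1+(2)·0+(-2)·2+(1)·0+(-2)·3 = -12
  [M]: (-2)·0+(2)·1+(-2)·1+(1)·-3+(-2)·1 = -5
⇒ I^-12 M^-5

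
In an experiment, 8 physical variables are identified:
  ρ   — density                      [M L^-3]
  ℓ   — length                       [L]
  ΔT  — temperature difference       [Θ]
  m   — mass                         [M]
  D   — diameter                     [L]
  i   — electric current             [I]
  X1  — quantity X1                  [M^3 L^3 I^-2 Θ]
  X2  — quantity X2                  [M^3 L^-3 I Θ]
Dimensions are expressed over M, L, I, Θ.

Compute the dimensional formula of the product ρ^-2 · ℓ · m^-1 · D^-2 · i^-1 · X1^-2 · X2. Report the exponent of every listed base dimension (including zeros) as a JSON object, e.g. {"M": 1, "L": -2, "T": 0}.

Exponent matrix [M,L,I,Θ] × [ρ,ℓ,ΔT,m,D,i,X1,X2]:
  M: [ 1  0  0  1  0  0  3  3]
  L: [-3  1  0  0  1  0  3 -3]
  I: [ 0  0  0  0  0  1 -2  1]
  Θ: [ 0  0  1  0  0  0  1  1]
  [M]: (-2)·1+(1)·0+(-1)·1+(-2)·0+(-1)·0+(-2)·3+(1)·3 = -6
  [L]: (-2)·-3+(1)·1+(-1)·0+(-2)·1+(-1)·0+(-2)·3+(1)·-3 = -4
  [I]: (-2)·0+(1)·0+(-1)·0+(-2)·0+(-1)·1+(-2)·-2+(1)·1 = 4
  [Θ]: (-2)·0+(1)·0+(-1)·0+(-2)·0+(-1)·0+(-2)·1+(1)·1 = -1
⇒ M^-6 L^-4 I^4 Θ^-1

{"M": -6, "L": -4, "I": 4, "Θ": -1}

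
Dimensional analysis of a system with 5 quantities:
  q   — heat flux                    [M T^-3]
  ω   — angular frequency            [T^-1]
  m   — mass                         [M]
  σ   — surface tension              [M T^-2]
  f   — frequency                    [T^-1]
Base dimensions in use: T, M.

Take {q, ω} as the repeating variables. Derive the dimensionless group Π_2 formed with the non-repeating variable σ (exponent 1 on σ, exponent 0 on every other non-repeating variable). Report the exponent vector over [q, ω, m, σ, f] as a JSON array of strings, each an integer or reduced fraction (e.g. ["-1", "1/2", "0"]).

Dimensional matrix (T×M by q×ω×m×σ×f):
  T: [-3 -1  0 -2 -1]
  M: [ 1  0  1  1  0]
RREF → pivots at {q,ω} ⇒ r = 2
Pivot set = {q,ω}, free = {m,σ,f}
RREF:
  r0: [   1    0    1    1    0]
  r1: [   0    1   -3   -1    1]
Fix exponent of σ at 1, m at 0, f at 0; solve each RREF row for its pivot's exponent:
  r0: exp(q) + (1)·1 = 0 ⇒ exp(q) = -1
  r1: exp(ω) + (-1)·1 = 0 ⇒ exp(ω) = 1
Π_2 = q^-1 · ω · σ

["-1", "1", "0", "1", "0"]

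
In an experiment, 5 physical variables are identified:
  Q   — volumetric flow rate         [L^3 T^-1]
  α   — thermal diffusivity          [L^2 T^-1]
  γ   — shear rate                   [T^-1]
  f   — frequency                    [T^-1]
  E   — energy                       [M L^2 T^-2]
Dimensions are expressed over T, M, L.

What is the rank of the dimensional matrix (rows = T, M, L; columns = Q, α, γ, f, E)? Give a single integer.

3

Dimensional matrix (T×M×L by Q×α×γ×f×E):
  T: [-1 -1 -1 -1 -2]
  M: [ 0  0  0  0  1]
  L: [ 3  2  0  0  2]
Echelon form has 3 nonzero rows (pivots: Q,α,E)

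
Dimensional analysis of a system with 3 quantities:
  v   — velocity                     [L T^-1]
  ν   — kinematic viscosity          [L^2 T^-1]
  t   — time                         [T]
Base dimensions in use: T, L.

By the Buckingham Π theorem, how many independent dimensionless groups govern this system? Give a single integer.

1

Write exponents as rows T,L / cols v,ν,t:
  T: [-1 -1  1]
  L: [ 1  2  0]
Row reduction gives pivot columns v,ν; rank = 2
3 vars − rank 2 = 1 Π group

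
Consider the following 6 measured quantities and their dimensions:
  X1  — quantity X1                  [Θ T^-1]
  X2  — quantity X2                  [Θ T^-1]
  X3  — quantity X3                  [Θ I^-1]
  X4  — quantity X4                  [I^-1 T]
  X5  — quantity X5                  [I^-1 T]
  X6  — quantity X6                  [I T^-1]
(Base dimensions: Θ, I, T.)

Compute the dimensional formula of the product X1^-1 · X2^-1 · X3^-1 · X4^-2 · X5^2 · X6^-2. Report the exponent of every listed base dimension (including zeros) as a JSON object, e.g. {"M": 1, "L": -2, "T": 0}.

Exponent matrix [Θ,I,T] × [X1,X2,X3,X4,X5,X6]:
  Θ: [ 1  1  1  0  0  0]
  I: [ 0  0 -1 -1 -1  1]
  T: [-1 -1  0  1  1 -1]
  [Θ]: (-1)·1+(-1)·1+(-1)·1+(-2)·0+(2)·0+(-2)·0 = -3
  [I]: (-1)·0+(-1)·0+(-1)·-1+(-2)·-1+(2)·-1+(-2)·1 = -1
  [T]: (-1)·-1+(-1)·-1+(-1)·0+(-2)·1+(2)·1+(-2)·-1 = 4
⇒ Θ^-3 I^-1 T^4

{"Θ": -3, "I": -1, "T": 4}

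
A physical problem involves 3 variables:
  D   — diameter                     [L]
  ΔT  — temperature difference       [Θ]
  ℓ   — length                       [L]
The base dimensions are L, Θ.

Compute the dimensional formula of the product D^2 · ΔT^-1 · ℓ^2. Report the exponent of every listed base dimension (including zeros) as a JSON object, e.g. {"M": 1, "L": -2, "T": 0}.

{"L": 4, "Θ": -1}

Write exponents as rows L,Θ / cols D,ΔT,ℓ:
  L: [ 1  0  1]
  Θ: [ 0  1  0]
  [L]: (2)·1+(-1)·0+(2)·1 = 4
  [Θ]: (2)·0+(-1)·1+(2)·0 = -1
⇒ L^4 Θ^-1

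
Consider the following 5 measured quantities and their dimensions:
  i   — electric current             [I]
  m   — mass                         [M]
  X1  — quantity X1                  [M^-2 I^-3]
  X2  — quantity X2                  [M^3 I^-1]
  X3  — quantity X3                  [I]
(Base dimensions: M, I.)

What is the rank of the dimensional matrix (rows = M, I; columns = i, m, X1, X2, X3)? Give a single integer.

2

Exponent matrix [M,I] × [i,m,X1,X2,X3]:
  M: [ 0  1 -2  3  0]
  I: [ 1  0 -3 -1  1]
Row reduction gives pivot columns i,m; rank = 2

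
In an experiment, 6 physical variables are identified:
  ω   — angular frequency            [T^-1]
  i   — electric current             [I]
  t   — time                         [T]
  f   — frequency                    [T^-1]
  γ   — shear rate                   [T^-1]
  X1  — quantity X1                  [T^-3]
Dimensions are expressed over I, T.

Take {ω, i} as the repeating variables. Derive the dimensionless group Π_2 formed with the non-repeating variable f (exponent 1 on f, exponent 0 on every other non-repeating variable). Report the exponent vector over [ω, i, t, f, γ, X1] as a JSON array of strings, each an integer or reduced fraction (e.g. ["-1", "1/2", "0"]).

["-1", "0", "0", "1", "0", "0"]

Write exponents as rows I,T / cols ω,i,t,f,γ,X1:
  I: [ 0  1  0  0  0  0]
  T: [-1  0  1 -1 -1 -3]
Row reduction gives pivot columns ω,i; rank = 2
Pivot set = {ω,i}, free = {t,f,γ,X1}
RREF:
  r0: [   1    0   -1    1    1    3]
  r1: [   0    1    0    0    0    0]
Fix exponent of f at 1, t at 0, γ at 0, X1 at 0; solve each RREF row for its pivot's exponent:
  r0: exp(ω) + (1)·1 = 0 ⇒ exp(ω) = -1
  r1: exp(i) + (0)·1 = 0 ⇒ exp(i) = 0
Π_2 = ω^-1 · f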